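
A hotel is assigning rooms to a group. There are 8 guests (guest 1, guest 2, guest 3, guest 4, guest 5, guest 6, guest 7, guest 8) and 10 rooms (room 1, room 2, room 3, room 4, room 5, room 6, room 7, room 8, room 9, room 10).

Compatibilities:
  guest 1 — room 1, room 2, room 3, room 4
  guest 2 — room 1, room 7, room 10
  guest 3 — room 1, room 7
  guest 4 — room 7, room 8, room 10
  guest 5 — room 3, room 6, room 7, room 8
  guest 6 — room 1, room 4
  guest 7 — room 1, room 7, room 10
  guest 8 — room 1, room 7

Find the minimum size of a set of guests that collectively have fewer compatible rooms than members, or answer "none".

4

Take S = {guest 2, guest 3, guest 7, guest 8}. Its neighbourhood is {room 1, room 7, room 10}, so |N(S)| = 3 < |S| = 4.
Every subset of size less than 4 has at least as many neighbours as members, so 4 is the minimum.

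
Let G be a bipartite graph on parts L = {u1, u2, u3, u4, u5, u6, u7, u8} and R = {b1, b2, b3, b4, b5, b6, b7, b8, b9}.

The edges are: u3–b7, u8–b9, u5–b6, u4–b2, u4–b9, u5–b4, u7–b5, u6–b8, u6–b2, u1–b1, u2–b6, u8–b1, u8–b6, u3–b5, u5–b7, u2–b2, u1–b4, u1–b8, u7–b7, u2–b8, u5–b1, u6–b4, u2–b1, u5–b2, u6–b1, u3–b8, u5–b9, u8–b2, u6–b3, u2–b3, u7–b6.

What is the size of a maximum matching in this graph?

8

For example, pair u1-b4, u2-b1, u3-b8, u4-b9, u5-b7, u6-b2, u7-b5, u8-b6.
All 8 left vertices are matched, so no larger matching exists.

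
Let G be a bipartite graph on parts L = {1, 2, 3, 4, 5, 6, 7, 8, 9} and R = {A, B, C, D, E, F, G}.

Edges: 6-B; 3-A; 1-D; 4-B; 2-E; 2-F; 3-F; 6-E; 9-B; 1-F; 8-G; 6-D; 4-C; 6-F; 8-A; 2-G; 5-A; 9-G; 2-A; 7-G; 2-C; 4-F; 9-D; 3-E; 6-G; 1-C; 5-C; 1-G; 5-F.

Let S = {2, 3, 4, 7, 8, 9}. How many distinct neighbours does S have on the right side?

7

The union of neighbours of {2, 3, 4, 7, 8, 9} is {A, B, C, D, E, F, G}, which has 7 elements.
Since |N(S)| = 7 ≥ |S| = 6, Hall's condition holds for this subset.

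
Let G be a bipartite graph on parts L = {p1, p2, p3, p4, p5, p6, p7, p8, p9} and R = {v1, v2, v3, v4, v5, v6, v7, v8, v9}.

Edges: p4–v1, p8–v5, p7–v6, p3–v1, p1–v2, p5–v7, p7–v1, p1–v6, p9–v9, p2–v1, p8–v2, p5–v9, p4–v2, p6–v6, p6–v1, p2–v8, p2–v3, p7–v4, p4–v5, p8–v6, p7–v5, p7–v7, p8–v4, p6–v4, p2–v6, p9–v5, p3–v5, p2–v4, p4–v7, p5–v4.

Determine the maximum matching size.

For example, pair p1→v6, p2→v3, p3→v5, p4→v7, p5→v9, p6→v4, p7→v1, p8→v2.
The set {p1, p3, p4, p5, p6, p7, p8, p9} has only 7 neighbours ({v1, v2, v4, v5, v6, v7, v9}), so by Hall's theorem at most 8 of the 9 left vertices can be matched.

8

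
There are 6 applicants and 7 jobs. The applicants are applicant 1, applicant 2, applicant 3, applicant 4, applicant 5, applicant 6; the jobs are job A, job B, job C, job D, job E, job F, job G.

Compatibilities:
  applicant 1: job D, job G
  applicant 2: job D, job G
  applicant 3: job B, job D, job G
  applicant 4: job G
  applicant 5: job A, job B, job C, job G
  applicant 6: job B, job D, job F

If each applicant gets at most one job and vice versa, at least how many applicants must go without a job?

One maximum matching: applicant 1→job D, applicant 2→job G, applicant 3→job B, applicant 5→job A, applicant 6→job F.
The set {applicant 1, applicant 2, applicant 4} has only 2 neighbours ({job D, job G}), so by Hall's theorem at most 5 of the 6 applicants can be matched.
That matches 5 of the 6, leaving 1 unmatched; no matching can do better.

1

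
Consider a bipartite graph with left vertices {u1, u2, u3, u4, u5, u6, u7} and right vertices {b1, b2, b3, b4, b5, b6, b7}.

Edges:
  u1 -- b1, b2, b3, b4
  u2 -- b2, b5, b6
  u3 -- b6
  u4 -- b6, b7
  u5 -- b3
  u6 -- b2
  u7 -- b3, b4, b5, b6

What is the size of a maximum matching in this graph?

For example, pair u1-b1, u2-b5, u3-b6, u4-b7, u5-b3, u6-b2, u7-b4.
All 7 left vertices are matched, so no larger matching exists.

7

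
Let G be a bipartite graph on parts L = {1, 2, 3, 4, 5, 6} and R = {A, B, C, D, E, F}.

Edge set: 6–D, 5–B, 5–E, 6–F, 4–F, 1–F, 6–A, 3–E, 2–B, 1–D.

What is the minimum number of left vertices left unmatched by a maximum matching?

A valid assignment of size 5: 1–D, 2–B, 3–E, 4–F, 6–A.
The set {2, 3, 5} has only 2 neighbours ({B, E}), so by Hall's theorem at most 5 of the 6 left vertices can be matched.
That matches 5 of the 6, leaving 1 unmatched; no matching can do better.

1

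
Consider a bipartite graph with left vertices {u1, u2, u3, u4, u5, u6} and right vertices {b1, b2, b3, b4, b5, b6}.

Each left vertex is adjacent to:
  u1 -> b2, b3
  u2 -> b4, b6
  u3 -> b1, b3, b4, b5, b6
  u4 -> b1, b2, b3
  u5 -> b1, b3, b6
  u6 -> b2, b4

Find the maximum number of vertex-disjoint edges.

A valid assignment of size 6: u1→b2, u2→b6, u3→b5, u4→b1, u5→b3, u6→b4.
This saturates every left vertex, so 6 is the maximum.

6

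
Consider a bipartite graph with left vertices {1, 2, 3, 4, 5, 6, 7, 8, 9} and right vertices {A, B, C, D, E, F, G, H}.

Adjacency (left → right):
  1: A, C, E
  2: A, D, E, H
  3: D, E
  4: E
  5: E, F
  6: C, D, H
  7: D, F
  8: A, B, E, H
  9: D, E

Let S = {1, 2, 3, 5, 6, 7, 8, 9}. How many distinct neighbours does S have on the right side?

The union of neighbours of {1, 2, 3, 5, 6, 7, 8, 9} is {A, B, C, D, E, F, H}, which has 7 elements.
Since |N(S)| = 7 < |S| = 8, Hall's condition fails for this subset.

7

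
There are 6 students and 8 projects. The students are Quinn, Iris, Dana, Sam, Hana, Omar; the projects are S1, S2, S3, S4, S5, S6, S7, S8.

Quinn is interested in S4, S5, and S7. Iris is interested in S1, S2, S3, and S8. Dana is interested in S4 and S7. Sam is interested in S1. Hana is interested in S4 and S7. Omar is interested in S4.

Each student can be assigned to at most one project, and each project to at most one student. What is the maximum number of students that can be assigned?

A valid assignment of size 5: Quinn-S5, Iris-S2, Dana-S7, Sam-S1, Hana-S4.
The set {Dana, Hana, Omar} has only 2 neighbours ({S4, S7}), so by Hall's theorem at most 5 of the 6 students can be matched.

5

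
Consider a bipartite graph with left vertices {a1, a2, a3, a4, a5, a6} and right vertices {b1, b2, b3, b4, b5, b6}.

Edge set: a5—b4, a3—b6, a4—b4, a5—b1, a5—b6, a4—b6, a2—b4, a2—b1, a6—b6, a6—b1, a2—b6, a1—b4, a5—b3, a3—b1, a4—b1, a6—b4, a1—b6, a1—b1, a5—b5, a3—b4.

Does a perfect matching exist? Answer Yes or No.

No

The set {a1, a2, a3, a4, a6} has only 3 neighbours ({b1, b4, b6}), so by Hall's theorem at most 4 of the 6 left vertices can be matched.
Hence no matching covers every left vertex.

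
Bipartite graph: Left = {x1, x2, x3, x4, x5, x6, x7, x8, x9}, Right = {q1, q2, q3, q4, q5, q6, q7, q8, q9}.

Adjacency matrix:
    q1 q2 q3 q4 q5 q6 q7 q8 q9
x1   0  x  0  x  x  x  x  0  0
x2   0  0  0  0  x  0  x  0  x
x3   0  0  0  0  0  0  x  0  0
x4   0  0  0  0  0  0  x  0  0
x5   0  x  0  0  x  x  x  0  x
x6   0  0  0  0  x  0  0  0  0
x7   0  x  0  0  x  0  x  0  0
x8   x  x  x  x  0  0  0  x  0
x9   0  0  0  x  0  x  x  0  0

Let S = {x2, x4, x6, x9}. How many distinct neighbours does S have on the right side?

5

The union of neighbours of {x2, x4, x6, x9} is {q4, q5, q6, q7, q9}, which has 5 elements.
Since |N(S)| = 5 ≥ |S| = 4, Hall's condition holds for this subset.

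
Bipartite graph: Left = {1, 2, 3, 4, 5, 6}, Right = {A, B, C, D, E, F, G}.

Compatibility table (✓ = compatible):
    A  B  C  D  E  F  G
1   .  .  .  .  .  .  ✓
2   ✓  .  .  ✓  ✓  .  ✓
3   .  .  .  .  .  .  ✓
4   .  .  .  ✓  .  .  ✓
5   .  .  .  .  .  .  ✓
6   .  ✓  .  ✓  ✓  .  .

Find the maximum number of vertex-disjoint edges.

One maximum matching: 1-G, 2-E, 4-D, 6-B.
The set {1, 3, 5} has only 1 neighbour ({G}), so by Hall's theorem at most 4 of the 6 left vertices can be matched.

4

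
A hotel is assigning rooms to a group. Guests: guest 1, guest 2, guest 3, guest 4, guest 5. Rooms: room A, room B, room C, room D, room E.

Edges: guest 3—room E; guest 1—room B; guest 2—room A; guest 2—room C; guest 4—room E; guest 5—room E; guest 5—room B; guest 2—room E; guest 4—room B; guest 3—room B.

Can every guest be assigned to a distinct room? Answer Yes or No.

No

The set {guest 1, guest 3, guest 4, guest 5} has only 2 neighbours ({room B, room E}), so by Hall's theorem at most 3 of the 5 guests can be matched.
Hence no matching covers every guest.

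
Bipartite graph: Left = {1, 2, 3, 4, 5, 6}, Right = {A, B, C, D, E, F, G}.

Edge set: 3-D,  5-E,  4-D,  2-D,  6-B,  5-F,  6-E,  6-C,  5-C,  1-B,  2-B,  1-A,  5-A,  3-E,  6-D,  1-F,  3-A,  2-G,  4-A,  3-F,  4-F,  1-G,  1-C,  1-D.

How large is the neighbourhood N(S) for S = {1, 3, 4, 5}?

The union of neighbours of {1, 3, 4, 5} is {A, B, C, D, E, F, G}, which has 7 elements.
Since |N(S)| = 7 ≥ |S| = 4, Hall's condition holds for this subset.

7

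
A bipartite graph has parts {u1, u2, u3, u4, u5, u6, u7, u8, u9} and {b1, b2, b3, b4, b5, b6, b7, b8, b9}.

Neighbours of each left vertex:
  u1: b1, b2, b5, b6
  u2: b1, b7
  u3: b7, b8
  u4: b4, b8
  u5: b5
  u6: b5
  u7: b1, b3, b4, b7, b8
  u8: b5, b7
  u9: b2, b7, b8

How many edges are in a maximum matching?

8

A valid assignment of size 8: u1→b6, u2→b1, u3→b8, u4→b4, u5→b5, u7→b3, u8→b7, u9→b2.
The set {u5, u6} has only 1 neighbour ({b5}), so by Hall's theorem at most 8 of the 9 left vertices can be matched.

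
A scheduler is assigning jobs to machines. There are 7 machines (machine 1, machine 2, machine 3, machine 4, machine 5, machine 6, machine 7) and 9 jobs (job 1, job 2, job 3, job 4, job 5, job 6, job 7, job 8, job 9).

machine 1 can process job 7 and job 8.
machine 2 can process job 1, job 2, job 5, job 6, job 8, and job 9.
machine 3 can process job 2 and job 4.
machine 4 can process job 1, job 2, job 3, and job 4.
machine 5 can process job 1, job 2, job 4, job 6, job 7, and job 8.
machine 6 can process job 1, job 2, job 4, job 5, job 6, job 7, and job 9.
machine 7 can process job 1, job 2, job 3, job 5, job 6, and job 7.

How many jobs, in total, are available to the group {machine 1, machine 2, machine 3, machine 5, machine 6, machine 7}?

The union of neighbours of {machine 1, machine 2, machine 3, machine 5, machine 6, machine 7} is {job 1, job 2, job 3, job 4, job 5, job 6, job 7, job 8, job 9}, which has 9 elements.
Since |N(S)| = 9 ≥ |S| = 6, Hall's condition holds for this subset.

9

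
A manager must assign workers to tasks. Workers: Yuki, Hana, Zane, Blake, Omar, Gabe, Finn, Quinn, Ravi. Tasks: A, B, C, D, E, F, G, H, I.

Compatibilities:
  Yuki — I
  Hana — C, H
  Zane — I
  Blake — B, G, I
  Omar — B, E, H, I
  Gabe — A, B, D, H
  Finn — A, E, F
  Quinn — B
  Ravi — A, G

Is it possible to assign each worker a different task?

The set {Yuki, Zane} has only 1 neighbour ({I}), so by Hall's theorem at most 8 of the 9 workers can be matched.
Hence no matching covers every worker.

No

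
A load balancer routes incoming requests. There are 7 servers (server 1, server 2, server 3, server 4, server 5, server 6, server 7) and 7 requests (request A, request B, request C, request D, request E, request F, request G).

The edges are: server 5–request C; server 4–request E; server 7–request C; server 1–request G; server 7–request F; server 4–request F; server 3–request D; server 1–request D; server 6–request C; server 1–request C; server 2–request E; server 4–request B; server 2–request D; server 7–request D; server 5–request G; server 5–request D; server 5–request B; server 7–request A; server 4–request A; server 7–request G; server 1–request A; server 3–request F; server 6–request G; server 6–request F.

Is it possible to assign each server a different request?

For example, pair server 1–request A, server 2–request E, server 3–request D, server 4–request B, server 5–request G, server 6–request C, server 7–request F.
All 7 servers are covered.

Yes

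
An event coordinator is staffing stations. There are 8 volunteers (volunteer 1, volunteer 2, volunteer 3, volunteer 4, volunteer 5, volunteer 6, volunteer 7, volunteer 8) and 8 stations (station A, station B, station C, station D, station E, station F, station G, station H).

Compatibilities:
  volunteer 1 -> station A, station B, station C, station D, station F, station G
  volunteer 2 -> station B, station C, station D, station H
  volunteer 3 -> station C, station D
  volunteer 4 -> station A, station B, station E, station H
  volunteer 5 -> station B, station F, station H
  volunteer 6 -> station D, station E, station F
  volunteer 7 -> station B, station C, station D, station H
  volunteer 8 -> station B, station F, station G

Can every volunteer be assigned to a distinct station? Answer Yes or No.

One maximum matching: volunteer 1-station G, volunteer 2-station H, volunteer 3-station C, volunteer 4-station A, volunteer 5-station F, volunteer 6-station E, volunteer 7-station D, volunteer 8-station B.
Every volunteer is matched, so this is a perfect matching.

Yes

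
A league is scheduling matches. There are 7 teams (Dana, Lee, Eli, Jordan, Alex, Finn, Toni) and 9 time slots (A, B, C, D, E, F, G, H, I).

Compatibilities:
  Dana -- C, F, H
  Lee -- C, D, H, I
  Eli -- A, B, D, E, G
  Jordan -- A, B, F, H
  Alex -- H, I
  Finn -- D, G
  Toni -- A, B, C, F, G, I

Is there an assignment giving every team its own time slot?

Yes

For example, pair Dana-F, Lee-C, Eli-A, Jordan-B, Alex-H, Finn-D, Toni-G.
Every team is matched, so this matching saturates all of them.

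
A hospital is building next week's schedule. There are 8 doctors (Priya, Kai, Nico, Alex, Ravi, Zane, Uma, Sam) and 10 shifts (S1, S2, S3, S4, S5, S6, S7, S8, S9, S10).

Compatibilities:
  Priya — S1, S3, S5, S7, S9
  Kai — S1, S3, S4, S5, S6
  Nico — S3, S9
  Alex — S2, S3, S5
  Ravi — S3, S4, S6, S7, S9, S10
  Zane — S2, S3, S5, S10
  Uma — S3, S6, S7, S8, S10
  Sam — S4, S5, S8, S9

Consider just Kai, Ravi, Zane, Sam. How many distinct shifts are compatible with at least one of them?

The union of neighbours of {Kai, Ravi, Zane, Sam} is {S1, S2, S3, S4, S5, S6, S7, S8, S9, S10}, which has 10 elements.
Since |N(S)| = 10 ≥ |S| = 4, Hall's condition holds for this subset.

10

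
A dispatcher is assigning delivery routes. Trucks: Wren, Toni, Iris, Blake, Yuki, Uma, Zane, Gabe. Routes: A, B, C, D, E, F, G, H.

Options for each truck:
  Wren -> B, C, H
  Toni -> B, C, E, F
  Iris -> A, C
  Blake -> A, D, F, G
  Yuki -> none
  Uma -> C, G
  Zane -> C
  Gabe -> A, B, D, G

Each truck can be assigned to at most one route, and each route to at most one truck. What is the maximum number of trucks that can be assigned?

One maximum matching: Wren–H, Toni–E, Iris–A, Blake–F, Uma–G, Zane–C, Gabe–B.
The set {Yuki} has only 0 neighbours (∅), so by Hall's theorem at most 7 of the 8 trucks can be matched.

7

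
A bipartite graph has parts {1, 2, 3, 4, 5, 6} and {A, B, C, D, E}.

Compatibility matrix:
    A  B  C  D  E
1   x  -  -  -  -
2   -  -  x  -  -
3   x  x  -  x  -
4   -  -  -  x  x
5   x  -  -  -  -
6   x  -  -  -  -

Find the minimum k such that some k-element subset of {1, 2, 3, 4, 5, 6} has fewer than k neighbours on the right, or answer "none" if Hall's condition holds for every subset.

2

Take S = {1, 5}. Its neighbourhood is {A}, so |N(S)| = 1 < |S| = 2.
No single vertex violates Hall's condition since each has at least one neighbour, so 2 is the minimum.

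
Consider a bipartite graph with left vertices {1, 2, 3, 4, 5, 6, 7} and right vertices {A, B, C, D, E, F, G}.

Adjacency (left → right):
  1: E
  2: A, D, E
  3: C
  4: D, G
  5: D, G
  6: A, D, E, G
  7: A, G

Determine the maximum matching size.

A valid assignment of size 5: 1–E, 2–A, 3–C, 4–D, 5–G.
The set {1, 2, 4, 5, 6, 7} has only 4 neighbours ({A, D, E, G}), so by Hall's theorem at most 5 of the 7 left vertices can be matched.

5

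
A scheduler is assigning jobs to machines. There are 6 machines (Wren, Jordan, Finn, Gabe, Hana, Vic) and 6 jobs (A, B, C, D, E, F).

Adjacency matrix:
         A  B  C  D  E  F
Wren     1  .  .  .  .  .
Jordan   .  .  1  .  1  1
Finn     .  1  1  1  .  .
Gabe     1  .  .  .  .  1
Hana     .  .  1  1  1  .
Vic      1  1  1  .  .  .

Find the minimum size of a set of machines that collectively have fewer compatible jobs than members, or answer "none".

none

A matching saturating every machine exists, for instance Wren→A, Jordan→E, Finn→C, Gabe→F, Hana→D, Vic→B.
By Hall's marriage theorem, this means |N(S)| ≥ |S| for every subset S, so no violating subset exists.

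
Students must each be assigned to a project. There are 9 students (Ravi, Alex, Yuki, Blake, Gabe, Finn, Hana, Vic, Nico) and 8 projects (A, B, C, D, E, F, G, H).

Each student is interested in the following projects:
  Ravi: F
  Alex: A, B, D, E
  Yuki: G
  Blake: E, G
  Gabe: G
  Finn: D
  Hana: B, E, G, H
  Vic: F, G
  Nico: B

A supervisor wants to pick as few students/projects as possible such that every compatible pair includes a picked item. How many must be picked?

7

{Alex, Blake, Finn, Hana, Nico, F, G} is a vertex cover of size 7: every edge has an endpoint in this set.
No smaller cover exists because Ravi–F, Alex–A, Yuki–G, Blake–E, Finn–D, Hana–H, Nico–B is a matching of size 7, and a cover must include an endpoint of each of these disjoint edges (König's theorem).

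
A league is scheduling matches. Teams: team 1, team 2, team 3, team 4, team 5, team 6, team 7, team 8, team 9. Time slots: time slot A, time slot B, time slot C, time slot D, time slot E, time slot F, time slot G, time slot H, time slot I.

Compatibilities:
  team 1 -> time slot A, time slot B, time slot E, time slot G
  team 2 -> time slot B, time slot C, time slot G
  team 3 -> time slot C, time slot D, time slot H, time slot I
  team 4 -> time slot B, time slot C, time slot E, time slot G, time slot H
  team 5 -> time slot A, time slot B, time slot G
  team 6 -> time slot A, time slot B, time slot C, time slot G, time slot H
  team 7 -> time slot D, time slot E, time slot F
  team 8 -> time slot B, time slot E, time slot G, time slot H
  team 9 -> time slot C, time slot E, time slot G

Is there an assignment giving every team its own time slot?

No

The set {team 1, team 2, team 4, team 5, team 6, team 8, team 9} has only 6 neighbours ({time slot A, time slot B, time slot C, time slot E, time slot G, time slot H}), so by Hall's theorem at most 8 of the 9 teams can be matched.
Hence no matching covers every team.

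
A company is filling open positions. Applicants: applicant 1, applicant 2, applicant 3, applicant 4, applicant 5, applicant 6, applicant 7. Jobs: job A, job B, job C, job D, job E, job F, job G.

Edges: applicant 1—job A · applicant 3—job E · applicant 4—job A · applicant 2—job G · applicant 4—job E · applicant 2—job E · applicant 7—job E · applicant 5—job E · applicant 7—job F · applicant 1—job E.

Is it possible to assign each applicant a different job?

The set {applicant 1, applicant 3, applicant 4, applicant 5, applicant 6} has only 2 neighbours ({job A, job E}), so by Hall's theorem at most 4 of the 7 applicants can be matched.
Hence no matching covers every applicant.

No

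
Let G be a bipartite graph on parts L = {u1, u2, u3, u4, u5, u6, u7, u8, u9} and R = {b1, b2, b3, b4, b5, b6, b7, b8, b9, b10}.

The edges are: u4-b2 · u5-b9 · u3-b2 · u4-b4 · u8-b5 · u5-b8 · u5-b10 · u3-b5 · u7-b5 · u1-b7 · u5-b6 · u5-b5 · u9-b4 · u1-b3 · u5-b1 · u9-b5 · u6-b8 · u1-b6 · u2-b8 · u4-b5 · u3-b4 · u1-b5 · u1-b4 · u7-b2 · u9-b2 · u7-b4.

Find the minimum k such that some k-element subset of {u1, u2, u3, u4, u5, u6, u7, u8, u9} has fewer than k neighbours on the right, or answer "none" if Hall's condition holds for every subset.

2

Take S = {u2, u6}. Its neighbourhood is {b8}, so |N(S)| = 1 < |S| = 2.
No single vertex violates Hall's condition since each has at least one neighbour, so 2 is the minimum.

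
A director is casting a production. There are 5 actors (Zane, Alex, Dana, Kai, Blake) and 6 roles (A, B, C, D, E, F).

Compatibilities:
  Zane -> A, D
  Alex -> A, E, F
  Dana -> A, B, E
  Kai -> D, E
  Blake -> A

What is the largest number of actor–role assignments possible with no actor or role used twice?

A valid assignment of size 5: Zane→D, Alex→F, Dana→B, Kai→E, Blake→A.
This saturates every actor, so 5 is the maximum.

5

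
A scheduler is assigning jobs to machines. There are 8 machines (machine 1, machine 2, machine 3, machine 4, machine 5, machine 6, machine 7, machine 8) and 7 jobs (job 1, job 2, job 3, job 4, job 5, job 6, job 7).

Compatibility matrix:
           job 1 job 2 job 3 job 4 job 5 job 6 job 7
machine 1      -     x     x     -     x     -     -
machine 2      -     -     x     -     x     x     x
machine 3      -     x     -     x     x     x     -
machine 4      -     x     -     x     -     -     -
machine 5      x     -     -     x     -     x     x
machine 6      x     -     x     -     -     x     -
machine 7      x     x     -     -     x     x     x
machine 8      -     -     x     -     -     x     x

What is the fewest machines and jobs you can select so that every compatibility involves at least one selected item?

The 7 edges machine 1–job 2, machine 2–job 3, machine 3–job 6, machine 4–job 4, machine 5–job 7, machine 6–job 1, machine 7–job 5 form a matching, so any vertex cover needs at least 7 vertices (one per matched edge).
Conversely {job 1, job 2, job 3, job 4, job 5, job 6, job 7} meets every edge and has exactly 7 vertices, so 7 is optimal.

7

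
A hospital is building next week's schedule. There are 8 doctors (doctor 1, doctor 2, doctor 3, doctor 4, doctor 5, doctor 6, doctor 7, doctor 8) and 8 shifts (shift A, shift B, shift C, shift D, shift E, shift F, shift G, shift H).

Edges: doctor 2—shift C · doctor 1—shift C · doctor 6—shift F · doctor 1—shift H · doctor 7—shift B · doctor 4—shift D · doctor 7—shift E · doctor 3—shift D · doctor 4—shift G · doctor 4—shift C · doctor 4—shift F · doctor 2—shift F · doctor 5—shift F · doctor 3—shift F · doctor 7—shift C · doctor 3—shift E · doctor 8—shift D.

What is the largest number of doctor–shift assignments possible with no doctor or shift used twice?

One maximum matching: doctor 1-shift H, doctor 2-shift C, doctor 3-shift E, doctor 4-shift G, doctor 5-shift F, doctor 7-shift B, doctor 8-shift D.
The set {doctor 5, doctor 6} has only 1 neighbour ({shift F}), so by Hall's theorem at most 7 of the 8 doctors can be matched.

7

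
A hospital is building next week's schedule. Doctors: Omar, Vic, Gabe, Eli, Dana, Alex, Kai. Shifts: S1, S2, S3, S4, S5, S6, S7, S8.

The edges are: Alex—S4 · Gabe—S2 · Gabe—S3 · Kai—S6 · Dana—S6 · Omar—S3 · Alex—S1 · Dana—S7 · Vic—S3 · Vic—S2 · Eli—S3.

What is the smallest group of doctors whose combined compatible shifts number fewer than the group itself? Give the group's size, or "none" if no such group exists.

Take S = {Omar, Eli}. Its neighbourhood is {S3}, so |N(S)| = 1 < |S| = 2.
No single vertex violates Hall's condition since each has at least one neighbour, so 2 is the minimum.

2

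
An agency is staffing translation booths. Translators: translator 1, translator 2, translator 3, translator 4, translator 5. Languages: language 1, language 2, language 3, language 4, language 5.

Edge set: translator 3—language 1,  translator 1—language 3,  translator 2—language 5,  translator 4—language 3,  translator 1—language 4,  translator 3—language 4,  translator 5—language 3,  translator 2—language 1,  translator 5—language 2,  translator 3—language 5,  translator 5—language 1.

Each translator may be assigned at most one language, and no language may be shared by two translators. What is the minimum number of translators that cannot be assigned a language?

A valid assignment of size 5: translator 1→language 4, translator 2→language 5, translator 3→language 1, translator 4→language 3, translator 5→language 2.
All 5 translators are matched, so no larger matching exists.
That matches 5 of the 5, leaving 0 unmatched; no matching can do better.

0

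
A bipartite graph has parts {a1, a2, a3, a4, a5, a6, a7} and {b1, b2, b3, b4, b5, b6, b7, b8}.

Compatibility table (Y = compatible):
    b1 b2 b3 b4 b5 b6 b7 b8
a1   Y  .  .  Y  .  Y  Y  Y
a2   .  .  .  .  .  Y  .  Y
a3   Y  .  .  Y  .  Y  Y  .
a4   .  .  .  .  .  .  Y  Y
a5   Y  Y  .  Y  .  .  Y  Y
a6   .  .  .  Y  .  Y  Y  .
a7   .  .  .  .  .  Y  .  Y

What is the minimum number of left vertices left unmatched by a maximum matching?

One maximum matching: a1–b1, a2–b8, a3–b4, a4–b7, a5–b2, a6–b6.
The set {a1, a2, a3, a4, a6, a7} has only 5 neighbours ({b1, b4, b6, b7, b8}), so by Hall's theorem at most 6 of the 7 left vertices can be matched.
That matches 6 of the 7, leaving 1 unmatched; no matching can do better.

1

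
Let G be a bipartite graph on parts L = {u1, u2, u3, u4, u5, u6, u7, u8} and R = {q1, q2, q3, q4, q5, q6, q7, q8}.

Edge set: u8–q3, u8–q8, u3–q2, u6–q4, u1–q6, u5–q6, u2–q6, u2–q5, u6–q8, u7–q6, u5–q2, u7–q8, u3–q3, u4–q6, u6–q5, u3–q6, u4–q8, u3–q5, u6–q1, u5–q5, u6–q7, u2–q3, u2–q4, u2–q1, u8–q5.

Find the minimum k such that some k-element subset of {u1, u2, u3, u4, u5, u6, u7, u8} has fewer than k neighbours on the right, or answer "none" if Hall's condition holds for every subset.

3

Take S = {u1, u4, u7}. Its neighbourhood is {q6, q8}, so |N(S)| = 2 < |S| = 3.
Every subset of size less than 3 has at least as many neighbours as members, so 3 is the minimum.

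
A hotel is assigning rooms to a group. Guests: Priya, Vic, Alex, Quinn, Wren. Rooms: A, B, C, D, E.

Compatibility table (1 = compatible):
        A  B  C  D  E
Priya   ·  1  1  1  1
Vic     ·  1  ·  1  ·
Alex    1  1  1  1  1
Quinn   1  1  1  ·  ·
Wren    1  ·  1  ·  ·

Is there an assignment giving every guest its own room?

Yes

For example, pair Priya–E, Vic–D, Alex–A, Quinn–B, Wren–C.
All 5 guests are covered.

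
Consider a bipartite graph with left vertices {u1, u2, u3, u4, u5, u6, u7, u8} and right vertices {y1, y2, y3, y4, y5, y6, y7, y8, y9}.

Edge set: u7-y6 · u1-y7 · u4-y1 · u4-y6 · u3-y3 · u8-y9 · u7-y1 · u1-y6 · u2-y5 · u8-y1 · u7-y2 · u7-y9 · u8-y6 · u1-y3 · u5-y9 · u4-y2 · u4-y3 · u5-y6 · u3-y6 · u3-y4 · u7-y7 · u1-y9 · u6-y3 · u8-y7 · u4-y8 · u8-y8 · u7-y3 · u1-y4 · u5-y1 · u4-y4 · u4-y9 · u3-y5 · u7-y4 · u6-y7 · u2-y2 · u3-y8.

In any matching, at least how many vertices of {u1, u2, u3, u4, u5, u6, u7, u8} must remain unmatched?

0

For example, pair u1→y9, u2→y5, u3→y6, u4→y2, u5→y1, u6→y3, u7→y4, u8→y7.
This saturates every left vertex, so 8 is the maximum.
That matches 8 of the 8, leaving 0 unmatched; no matching can do better.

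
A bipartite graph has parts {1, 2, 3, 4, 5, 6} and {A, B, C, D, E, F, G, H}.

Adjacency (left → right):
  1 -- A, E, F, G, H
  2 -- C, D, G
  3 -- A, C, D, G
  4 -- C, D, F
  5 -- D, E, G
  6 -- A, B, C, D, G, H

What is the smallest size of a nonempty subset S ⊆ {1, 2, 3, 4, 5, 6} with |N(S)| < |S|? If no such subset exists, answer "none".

A matching saturating every left vertex exists, for instance 1→A, 2→D, 3→C, 4→F, 5→E, 6→G.
By Hall's marriage theorem, this means |N(S)| ≥ |S| for every subset S, so no violating subset exists.

none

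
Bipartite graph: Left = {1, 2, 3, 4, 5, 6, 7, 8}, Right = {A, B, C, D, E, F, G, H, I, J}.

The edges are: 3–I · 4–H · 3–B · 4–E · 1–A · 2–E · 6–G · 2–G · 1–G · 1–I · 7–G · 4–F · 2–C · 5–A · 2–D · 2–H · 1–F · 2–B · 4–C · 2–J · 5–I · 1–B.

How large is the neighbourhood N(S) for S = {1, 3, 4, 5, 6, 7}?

8

The union of neighbours of {1, 3, 4, 5, 6, 7} is {A, B, C, E, F, G, H, I}, which has 8 elements.
Since |N(S)| = 8 ≥ |S| = 6, Hall's condition holds for this subset.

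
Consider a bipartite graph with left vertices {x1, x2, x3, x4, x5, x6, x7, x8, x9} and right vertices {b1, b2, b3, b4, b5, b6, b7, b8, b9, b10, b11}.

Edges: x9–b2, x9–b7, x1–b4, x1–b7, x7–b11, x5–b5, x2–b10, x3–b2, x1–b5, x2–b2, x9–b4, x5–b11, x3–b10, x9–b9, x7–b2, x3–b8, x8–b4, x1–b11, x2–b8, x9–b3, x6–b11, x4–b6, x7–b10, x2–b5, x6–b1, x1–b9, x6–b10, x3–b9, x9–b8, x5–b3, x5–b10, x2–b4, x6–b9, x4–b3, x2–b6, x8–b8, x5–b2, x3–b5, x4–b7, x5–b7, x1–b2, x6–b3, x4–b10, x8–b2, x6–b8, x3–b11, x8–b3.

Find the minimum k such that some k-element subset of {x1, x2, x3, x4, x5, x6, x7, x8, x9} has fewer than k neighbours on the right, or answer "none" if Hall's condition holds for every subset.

none

A matching saturating every left vertex exists, for instance x1→b5, x2→b6, x3→b2, x4→b3, x5→b11, x6→b1, x7→b10, x8→b8, x9→b7.
By Hall's marriage theorem, this means |N(S)| ≥ |S| for every subset S, so no violating subset exists.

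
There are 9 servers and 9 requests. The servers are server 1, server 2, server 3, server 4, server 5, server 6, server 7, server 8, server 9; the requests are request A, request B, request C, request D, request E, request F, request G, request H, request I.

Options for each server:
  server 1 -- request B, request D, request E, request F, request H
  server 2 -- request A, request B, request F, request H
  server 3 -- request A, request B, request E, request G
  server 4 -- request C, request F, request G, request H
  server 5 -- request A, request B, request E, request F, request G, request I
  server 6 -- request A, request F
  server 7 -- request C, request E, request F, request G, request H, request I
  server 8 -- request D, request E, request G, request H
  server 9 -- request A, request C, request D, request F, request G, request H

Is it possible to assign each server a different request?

One maximum matching: server 1→request F, server 2→request B, server 3→request G, server 4→request C, server 5→request I, server 6→request A, server 7→request E, server 8→request D, server 9→request H.
All 9 servers are covered.

Yes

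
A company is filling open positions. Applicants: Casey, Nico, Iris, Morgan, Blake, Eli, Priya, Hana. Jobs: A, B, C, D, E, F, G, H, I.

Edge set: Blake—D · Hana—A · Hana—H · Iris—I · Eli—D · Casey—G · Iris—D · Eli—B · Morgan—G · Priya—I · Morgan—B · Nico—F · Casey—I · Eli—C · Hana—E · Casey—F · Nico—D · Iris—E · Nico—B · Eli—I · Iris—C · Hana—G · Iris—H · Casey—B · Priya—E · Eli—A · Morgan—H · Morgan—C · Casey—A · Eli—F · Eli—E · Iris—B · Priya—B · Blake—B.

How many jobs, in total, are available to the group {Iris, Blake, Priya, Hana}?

The union of neighbours of {Iris, Blake, Priya, Hana} is {A, B, C, D, E, G, H, I}, which has 8 elements.
Since |N(S)| = 8 ≥ |S| = 4, Hall's condition holds for this subset.

8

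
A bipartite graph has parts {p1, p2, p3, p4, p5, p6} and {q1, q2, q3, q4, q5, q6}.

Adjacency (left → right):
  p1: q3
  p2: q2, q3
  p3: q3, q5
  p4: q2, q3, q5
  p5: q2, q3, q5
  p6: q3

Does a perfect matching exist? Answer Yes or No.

No

The set {p1, p2, p3, p4, p5, p6} has only 3 neighbours ({q2, q3, q5}), so by Hall's theorem at most 3 of the 6 left vertices can be matched.
Hence no matching covers every left vertex.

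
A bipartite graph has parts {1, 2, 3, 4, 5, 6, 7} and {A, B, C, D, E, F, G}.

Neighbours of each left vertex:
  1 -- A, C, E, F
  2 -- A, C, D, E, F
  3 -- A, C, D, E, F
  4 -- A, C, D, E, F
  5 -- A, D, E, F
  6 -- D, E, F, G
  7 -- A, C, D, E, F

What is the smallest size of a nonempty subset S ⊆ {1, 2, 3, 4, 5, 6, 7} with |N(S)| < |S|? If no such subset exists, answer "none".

6

Take S = {1, 2, 3, 4, 5, 7}. Its neighbourhood is {A, C, D, E, F}, so |N(S)| = 5 < |S| = 6.
Every subset of size less than 6 has at least as many neighbours as members, so 6 is the minimum.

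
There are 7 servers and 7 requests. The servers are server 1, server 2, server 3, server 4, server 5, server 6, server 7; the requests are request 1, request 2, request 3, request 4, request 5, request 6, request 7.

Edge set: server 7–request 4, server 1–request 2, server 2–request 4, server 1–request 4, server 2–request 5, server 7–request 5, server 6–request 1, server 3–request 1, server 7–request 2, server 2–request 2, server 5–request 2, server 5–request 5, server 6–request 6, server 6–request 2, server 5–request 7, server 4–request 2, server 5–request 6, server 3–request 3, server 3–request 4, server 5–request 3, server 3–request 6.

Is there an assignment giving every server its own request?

The set {server 1, server 2, server 4, server 7} has only 3 neighbours ({request 2, request 4, request 5}), so by Hall's theorem at most 6 of the 7 servers can be matched.
Hence no matching covers every server.

No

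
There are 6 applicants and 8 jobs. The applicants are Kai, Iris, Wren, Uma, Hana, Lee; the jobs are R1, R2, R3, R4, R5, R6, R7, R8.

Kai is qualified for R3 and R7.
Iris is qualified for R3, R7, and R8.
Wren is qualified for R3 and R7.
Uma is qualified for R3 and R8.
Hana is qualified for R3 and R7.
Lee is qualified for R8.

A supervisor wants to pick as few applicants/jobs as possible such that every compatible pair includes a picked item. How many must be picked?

{R3, R7, R8} is a vertex cover of size 3: every edge has an endpoint in this set.
No smaller cover exists because Kai–R3, Iris–R8, Wren–R7 is a matching of size 3, and a cover must include an endpoint of each of these disjoint edges (König's theorem).

3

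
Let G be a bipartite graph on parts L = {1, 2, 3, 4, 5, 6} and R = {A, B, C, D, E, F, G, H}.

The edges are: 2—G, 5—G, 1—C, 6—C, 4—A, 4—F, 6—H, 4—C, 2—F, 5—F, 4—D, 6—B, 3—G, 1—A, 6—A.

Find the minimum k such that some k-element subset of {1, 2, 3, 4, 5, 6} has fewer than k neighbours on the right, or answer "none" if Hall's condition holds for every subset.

3

Take S = {2, 3, 5}. Its neighbourhood is {F, G}, so |N(S)| = 2 < |S| = 3.
Every subset of size less than 3 has at least as many neighbours as members, so 3 is the minimum.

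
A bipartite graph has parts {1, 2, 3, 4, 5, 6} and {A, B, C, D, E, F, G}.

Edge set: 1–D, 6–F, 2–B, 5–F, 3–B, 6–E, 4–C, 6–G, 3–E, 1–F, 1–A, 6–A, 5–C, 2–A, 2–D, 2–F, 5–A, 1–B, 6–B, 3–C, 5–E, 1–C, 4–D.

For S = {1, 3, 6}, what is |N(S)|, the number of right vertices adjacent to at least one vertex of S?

The union of neighbours of {1, 3, 6} is {A, B, C, D, E, F, G}, which has 7 elements.
Since |N(S)| = 7 ≥ |S| = 3, Hall's condition holds for this subset.

7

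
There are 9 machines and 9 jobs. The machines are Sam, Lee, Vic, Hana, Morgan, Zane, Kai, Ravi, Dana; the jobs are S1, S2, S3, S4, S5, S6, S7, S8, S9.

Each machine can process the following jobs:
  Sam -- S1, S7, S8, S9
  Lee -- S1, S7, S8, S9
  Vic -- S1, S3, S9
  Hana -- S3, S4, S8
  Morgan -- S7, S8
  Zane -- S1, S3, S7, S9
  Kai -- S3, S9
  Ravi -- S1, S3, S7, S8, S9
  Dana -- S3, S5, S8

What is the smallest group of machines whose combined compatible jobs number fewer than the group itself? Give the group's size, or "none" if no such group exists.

6

Take S = {Sam, Lee, Vic, Morgan, Zane, Kai}. Its neighbourhood is {S1, S3, S7, S8, S9}, so |N(S)| = 5 < |S| = 6.
Every subset of size less than 6 has at least as many neighbours as members, so 6 is the minimum.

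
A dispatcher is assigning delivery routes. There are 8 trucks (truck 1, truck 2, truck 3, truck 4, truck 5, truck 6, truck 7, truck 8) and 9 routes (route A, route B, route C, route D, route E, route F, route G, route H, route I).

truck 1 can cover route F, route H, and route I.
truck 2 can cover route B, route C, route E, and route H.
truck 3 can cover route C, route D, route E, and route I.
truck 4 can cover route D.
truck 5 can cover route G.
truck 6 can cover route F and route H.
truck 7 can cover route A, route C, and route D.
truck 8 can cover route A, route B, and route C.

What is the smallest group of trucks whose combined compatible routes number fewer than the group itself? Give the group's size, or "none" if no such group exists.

A matching saturating every truck exists, for instance truck 1→route H, truck 2→route E, truck 3→route I, truck 4→route D, truck 5→route G, truck 6→route F, truck 7→route C, truck 8→route B.
By Hall's marriage theorem, this means |N(S)| ≥ |S| for every subset S, so no violating subset exists.

none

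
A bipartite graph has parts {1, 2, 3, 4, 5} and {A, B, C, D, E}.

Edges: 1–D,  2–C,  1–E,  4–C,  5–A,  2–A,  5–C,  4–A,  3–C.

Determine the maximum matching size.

One maximum matching: 1-E, 2-A, 3-C.
The set {2, 3, 4, 5} has only 2 neighbours ({A, C}), so by Hall's theorem at most 3 of the 5 left vertices can be matched.

3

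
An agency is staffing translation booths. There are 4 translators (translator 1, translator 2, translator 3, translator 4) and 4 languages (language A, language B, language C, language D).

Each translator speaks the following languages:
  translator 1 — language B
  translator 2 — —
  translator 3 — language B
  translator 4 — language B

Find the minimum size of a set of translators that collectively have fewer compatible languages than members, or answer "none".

Take S = {translator 2}. Its neighbourhood is {}, so |N(S)| = 0 < |S| = 1.

1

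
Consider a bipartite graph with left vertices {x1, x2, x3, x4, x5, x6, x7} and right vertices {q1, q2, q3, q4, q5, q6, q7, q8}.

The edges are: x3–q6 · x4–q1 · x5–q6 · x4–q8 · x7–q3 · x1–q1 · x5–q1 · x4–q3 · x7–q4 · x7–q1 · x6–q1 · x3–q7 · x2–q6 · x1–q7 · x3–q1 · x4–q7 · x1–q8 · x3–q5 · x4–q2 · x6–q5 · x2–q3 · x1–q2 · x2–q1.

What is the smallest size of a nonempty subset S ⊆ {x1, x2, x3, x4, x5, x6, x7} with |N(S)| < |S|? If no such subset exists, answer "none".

A matching saturating every left vertex exists, for instance x1→q8, x2→q3, x3→q7, x4→q1, x5→q6, x6→q5, x7→q4.
By Hall's marriage theorem, this means |N(S)| ≥ |S| for every subset S, so no violating subset exists.

none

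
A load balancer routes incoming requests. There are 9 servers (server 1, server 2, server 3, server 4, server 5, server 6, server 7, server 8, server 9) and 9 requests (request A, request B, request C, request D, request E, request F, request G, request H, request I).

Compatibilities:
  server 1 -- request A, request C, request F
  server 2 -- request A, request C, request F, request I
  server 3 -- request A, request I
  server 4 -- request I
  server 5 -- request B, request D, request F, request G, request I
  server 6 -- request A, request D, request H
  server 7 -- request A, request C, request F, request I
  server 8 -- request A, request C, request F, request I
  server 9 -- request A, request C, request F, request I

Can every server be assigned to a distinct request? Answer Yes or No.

The set {server 1, server 2, server 3, server 4, server 7, server 8, server 9} has only 4 neighbours ({request A, request C, request F, request I}), so by Hall's theorem at most 6 of the 9 servers can be matched.
Hence no matching covers every server.

No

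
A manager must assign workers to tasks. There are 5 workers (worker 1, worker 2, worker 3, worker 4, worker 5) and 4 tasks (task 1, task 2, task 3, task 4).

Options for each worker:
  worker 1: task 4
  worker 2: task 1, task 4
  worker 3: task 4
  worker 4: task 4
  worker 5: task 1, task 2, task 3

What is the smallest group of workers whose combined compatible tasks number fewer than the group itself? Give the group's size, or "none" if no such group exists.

Take S = {worker 1, worker 3}. Its neighbourhood is {task 4}, so |N(S)| = 1 < |S| = 2.
No single vertex violates Hall's condition since each has at least one neighbour, so 2 is the minimum.

2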